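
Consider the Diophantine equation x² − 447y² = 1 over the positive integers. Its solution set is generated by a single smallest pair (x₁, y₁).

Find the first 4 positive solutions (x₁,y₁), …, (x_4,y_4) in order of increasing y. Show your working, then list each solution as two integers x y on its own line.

148 7
43807 2072
12966724 613305
3838106497 181536208

d=447: √d = [21; 7,42] (ℓ=2, even), read p_1/q_1
a_0=21:  p_0=21·1+0=21,  q_0=21·0+1=1
a_1=7:  p_1=7·21+1=148,  q_1=7·1+0=7
→ (148, 7).  Check: 148²=21904, 447·7²=21903, difference 1.
(x_2, y_2) = (148·148 + 447·7·7, 148·7 + 7·148) = (43807, 2072)
(x_3, y_3) = (148·43807 + 447·7·2072, 148·2072 + 7·43807) = (12966724, 613305)
(x_4, y_4) = (148·12966724 + 447·7·613305, 148·613305 + 7·12966724) = (3838106497, 181536208)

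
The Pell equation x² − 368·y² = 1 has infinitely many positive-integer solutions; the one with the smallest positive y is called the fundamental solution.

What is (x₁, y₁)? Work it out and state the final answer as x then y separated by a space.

d=368: √d = [19; 5,2,5,38] (ℓ=4, even), read p_3/q_3
step 0: (19, 1)  from 19·(1,0) + (0,1)
…
step 2: (211, 11)  from 2·(96,5) + (19,1)
step 3: (1151, 60)  from 5·(211,11) + (96,5)
→ (1151, 60).  Check: 1151²=1324801, 368·60²=1324800, difference 1.

1151 60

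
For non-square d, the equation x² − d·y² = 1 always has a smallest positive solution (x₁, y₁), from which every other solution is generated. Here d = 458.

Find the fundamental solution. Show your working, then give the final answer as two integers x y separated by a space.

22899 1070

[21; 2,2,42] for √458; ℓ=3 ⇒ convergent index 5
k=0  a_k=21  p_k/q_k = 21/1
k=1  a_k=2  p_k/q_k = 43/2
k=2  a_k=2  p_k/q_k = 107/5
…
k=4  a_k=2  p_k/q_k = 9181/429
k=5  a_k=2  p_k/q_k = 22899/1070
(x₁, y₁) = (22899, 1070);  22899² − 458·1070² = 1 ✓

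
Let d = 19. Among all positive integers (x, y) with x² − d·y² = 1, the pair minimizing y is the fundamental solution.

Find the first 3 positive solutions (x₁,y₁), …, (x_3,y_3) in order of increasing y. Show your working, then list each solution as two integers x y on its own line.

√19 = [4; 2,1,3,1,2,8, …], period ℓ=6 (even) → k=5
k=0  a_k=4  p_k/q_k = 4/1
…
k=3  a_k=3  p_k/q_k = 48/11
k=4  a_k=1  p_k/q_k = 61/14
k=5  a_k=2  p_k/q_k = 170/39
fundamental: x₁=170, y₁=39  (since 28900 − 19·1521 = 1)
k=2:  x_2 = 170·170+19·39·39 = 57799,  y_2 = 170·39+39·170 = 13260
k=3:  x_3 = 170·57799+19·39·13260 = 19651490,  y_3 = 170·13260+39·57799 = 4508361

170 39
57799 13260
19651490 4508361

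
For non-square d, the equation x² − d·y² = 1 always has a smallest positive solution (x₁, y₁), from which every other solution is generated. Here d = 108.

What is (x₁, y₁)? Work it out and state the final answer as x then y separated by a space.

1351 130

√108 = [10; 2,1,1,4,1,1,2,20, …], period ℓ=8 (even) → k=7
i=0: a=10 ⇒ p=10, q=1
…
i=5: a=1 ⇒ p=291, q=28
i=6: a=1 ⇒ p=530, q=51
i=7: a=2 ⇒ p=1351, q=130
fundamental: x₁=1351, y₁=130  (since 1825201 − 108·16900 = 1)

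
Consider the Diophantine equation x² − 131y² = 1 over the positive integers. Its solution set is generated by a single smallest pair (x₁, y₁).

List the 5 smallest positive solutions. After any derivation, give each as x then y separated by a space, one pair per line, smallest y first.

10610 927
225144199 19670940
4777559892170 417417345873
101379820686703201 8857596059754120
2151279790194282033050 187958187970565080527

[11; 2,4,11,4,2,22] for √131; ℓ=6 ⇒ convergent index 5
step 0: (11, 1)  from 11·(1,0) + (0,1)
step 1: (23, 2)  from 2·(11,1) + (1,0)
step 2: (103, 9)  from 4·(23,2) + (11,1)
step 3: (1156, 101)  from 11·(103,9) + (23,2)
step 4: (4727, 413)  from 4·(1156,101) + (103,9)
step 5: (10610, 927)  from 2·(4727,413) + (1156,101)
fundamental: x₁=10610, y₁=927  (since 112572100 − 131·859329 = 1)
n=2: (10610,927)∘(10610,927) = (10610·10610+131·927·927, 10610·927+927·10610) = (225144199,19670940)
n=3: (225144199,19670940)∘(10610,927) = (10610·225144199+131·927·19670940, 10610·19670940+927·225144199) = (4777559892170,417417345873)
n=4: (4777559892170,417417345873)∘(10610,927) = (10610·4777559892170+131·927·417417345873, 10610·417417345873+927·4777559892170) = (101379820686703201,8857596059754120)
n=5: (101379820686703201,8857596059754120)∘(10610,927) = (10610·101379820686703201+131·927·8857596059754120, 10610·8857596059754120+927·101379820686703201) = (2151279790194282033050,187958187970565080527)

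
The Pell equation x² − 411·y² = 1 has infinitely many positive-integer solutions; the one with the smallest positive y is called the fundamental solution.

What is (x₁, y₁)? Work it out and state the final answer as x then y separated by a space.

d=411: √d = [20; 3,1,1,1,19,1,1,1,3,40] (ℓ=10, even), read p_9/q_9
k=0  a_k=20  p_k/q_k = 20/1
k=1  a_k=3  p_k/q_k = 61/3
k=2  a_k=1  p_k/q_k = 81/4
k=3  a_k=1  p_k/q_k = 142/7
k=4  a_k=1  p_k/q_k = 223/11
k=5  a_k=19  p_k/q_k = 4379/216
…
k=7  a_k=1  p_k/q_k = 8981/443
k=8  a_k=1  p_k/q_k = 13583/670
k=9  a_k=3  p_k/q_k = 49730/2453
(x₁, y₁) = (49730, 2453);  49730² − 411·2453² = 1 ✓

49730 2453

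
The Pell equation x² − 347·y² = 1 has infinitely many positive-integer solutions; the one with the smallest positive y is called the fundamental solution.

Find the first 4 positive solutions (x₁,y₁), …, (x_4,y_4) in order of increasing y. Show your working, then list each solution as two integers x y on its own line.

641602 34443
823306252807 44197395372
1056469876826312026 56714274530897445
1355666371822207590758497 72775983935101527618408

d=347: √d = [18; 1,1,1,2,4,…,1,1,36] (ℓ=14, even), read p_13/q_13
k=0  a_k=18  p_k/q_k = 18/1
k=1  a_k=1  p_k/q_k = 19/1
k=2  a_k=1  p_k/q_k = 37/2
k=3  a_k=1  p_k/q_k = 56/3
k=4  a_k=2  p_k/q_k = 149/8
k=5  a_k=4  p_k/q_k = 652/35
k=6  a_k=1  p_k/q_k = 801/43
k=7  a_k=17  p_k/q_k = 14269/766
k=8  a_k=1  p_k/q_k = 15070/809
…
k=11  a_k=1  p_k/q_k = 238717/12815
k=12  a_k=1  p_k/q_k = 402885/21628
k=13  a_k=1  p_k/q_k = 641602/34443
→ (641602, 34443).  Check: 641602²=411653126404, 347·34443²=411653126403, difference 1.
(641602+34443√347)^2 = 823306252807 + 44197395372√347
(641602+34443√347)^3 = 1056469876826312026 + 56714274530897445√347
(641602+34443√347)^4 = 1355666371822207590758497 + 72775983935101527618408√347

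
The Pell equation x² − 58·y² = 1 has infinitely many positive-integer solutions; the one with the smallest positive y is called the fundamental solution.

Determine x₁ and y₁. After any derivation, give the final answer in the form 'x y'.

√58 = [7; 1,1,1,1,1,1,14, …], period ℓ=7 (odd) → k=13
step 0: (7, 1)  from 7·(1,0) + (0,1)
…
step 4: (38, 5)  from 1·(23,3) + (15,2)
…
step 8: (1546, 203)  from 1·(1447,190) + (99,13)
…
step 12: (12071, 1585)  from 1·(7532,989) + (4539,596)
step 13: (19603, 2574)  from 1·(12071,1585) + (7532,989)
→ (19603, 2574).  Check: 19603²=384277609, 58·2574²=384277608, difference 1.

19603 2574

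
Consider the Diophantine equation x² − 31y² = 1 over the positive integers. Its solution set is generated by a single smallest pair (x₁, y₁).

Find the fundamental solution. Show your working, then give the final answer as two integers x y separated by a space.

1520 273

√31 → a₀=5, period (1,1,3,5,3,1,1,10); ℓ=8 even so k=7
k=0  a_k=5  p_k/q_k = 5/1
k=1  a_k=1  p_k/q_k = 6/1
…
k=4  a_k=5  p_k/q_k = 206/37
…
k=6  a_k=1  p_k/q_k = 863/155
k=7  a_k=1  p_k/q_k = 1520/273
→ (1520, 273).  Check: 1520²=2310400, 31·273²=2310399, difference 1.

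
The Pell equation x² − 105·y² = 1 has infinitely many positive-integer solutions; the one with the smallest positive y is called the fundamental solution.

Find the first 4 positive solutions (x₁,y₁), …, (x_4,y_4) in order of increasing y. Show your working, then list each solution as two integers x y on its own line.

√105 → a₀=10, period (4,20); ℓ=2 even so k=1
step 0: (10, 1)  from 10·(1,0) + (0,1)
step 1: (41, 4)  from 4·(10,1) + (1,0)
→ (41, 4).  Check: 41²=1681, 105·4²=1680, difference 1.
k=2:  x_2 = 41·41+105·4·4 = 3361,  y_2 = 41·4+4·41 = 328
k=3:  x_3 = 41·3361+105·4·328 = 275561,  y_3 = 41·328+4·3361 = 26892
k=4:  x_4 = 41·275561+105·4·26892 = 22592641,  y_4 = 41·26892+4·275561 = 2204816

41 4
3361 328
275561 26892
22592641 2204816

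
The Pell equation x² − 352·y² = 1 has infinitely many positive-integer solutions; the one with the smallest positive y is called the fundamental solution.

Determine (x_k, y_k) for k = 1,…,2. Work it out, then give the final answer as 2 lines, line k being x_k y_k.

√352 → a₀=18, period (1,3,5,9,5,3,1,36); ℓ=8 even so k=7
a_0=18:  p_0=18·1+0=18,  q_0=18·0+1=1
a_1=1:  p_1=1·18+1=19,  q_1=1·1+0=1
…
a_4=9:  p_4=9·394+75=3621,  q_4=9·21+4=193
a_5=5:  p_5=5·3621+394=18499,  q_5=5·193+21=986
a_6=3:  p_6=3·18499+3621=59118,  q_6=3·986+193=3151
a_7=1:  p_7=1·59118+18499=77617,  q_7=1·3151+986=4137
→ (77617, 4137).  Check: 77617²=6024398689, 352·4137²=6024398688, difference 1.
n=2: (77617,4137)∘(77617,4137) = (77617·77617+352·4137·4137, 77617·4137+4137·77617) = (12048797377,642203058)

77617 4137
12048797377 642203058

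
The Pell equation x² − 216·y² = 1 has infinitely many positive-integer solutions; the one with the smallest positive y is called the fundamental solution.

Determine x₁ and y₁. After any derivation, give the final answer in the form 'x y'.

485 33

[14; 1,2,3,2,1,28] for √216; ℓ=6 ⇒ convergent index 5
i=0: a=14 ⇒ p=14, q=1
i=1: a=1 ⇒ p=15, q=1
i=2: a=2 ⇒ p=44, q=3
i=3: a=3 ⇒ p=147, q=10
i=4: a=2 ⇒ p=338, q=23
i=5: a=1 ⇒ p=485, q=33
(x₁, y₁) = (485, 33);  485² − 216·33² = 1 ✓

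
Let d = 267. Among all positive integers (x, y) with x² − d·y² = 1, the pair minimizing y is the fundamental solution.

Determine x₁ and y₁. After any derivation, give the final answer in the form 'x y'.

2402 147

[16; 2,1,15,1,2,32] for √267; ℓ=6 ⇒ convergent index 5
k=0  a_k=16  p_k/q_k = 16/1
…
k=2  a_k=1  p_k/q_k = 49/3
…
k=4  a_k=1  p_k/q_k = 817/50
k=5  a_k=2  p_k/q_k = 2402/147
fundamental: x₁=2402, y₁=147  (since 5769604 − 267·21609 = 1)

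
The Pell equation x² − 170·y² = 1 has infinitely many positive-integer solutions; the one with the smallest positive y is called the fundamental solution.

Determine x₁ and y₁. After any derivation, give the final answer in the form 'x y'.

339 26

√170 → a₀=13, period (26); ℓ=1 odd so k=1
k=0  a_k=13  p_k/q_k = 13/1
k=1  a_k=26  p_k/q_k = 339/26
fundamental: x₁=339, y₁=26  (since 114921 − 170·676 = 1)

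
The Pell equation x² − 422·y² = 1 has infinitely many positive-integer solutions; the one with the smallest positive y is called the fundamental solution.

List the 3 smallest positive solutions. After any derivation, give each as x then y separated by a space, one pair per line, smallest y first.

d=422: √d = [20; 1,1,5,2,1,…,1,1,40] (ℓ=14, even), read p_13/q_13
k=0  a_k=20  p_k/q_k = 20/1
…
k=2  a_k=1  p_k/q_k = 41/2
k=3  a_k=5  p_k/q_k = 226/11
k=4  a_k=2  p_k/q_k = 493/24
…
k=8  a_k=3  p_k/q_k = 163807/7974
k=9  a_k=1  p_k/q_k = 217526/10589
k=10  a_k=2  p_k/q_k = 598859/29152
k=11  a_k=5  p_k/q_k = 3211821/156349
k=12  a_k=1  p_k/q_k = 3810680/185501
k=13  a_k=1  p_k/q_k = 7022501/341850
(x₁, y₁) = (7022501, 341850);  7022501² − 422·341850² = 1 ✓
(7022501+341850√422)^2 = 98631040590001 + 4801283933700√422
(7022501+341850√422)^3 = 1385273162348638202501 + 67434042451384025550√422

7022501 341850
98631040590001 4801283933700
1385273162348638202501 67434042451384025550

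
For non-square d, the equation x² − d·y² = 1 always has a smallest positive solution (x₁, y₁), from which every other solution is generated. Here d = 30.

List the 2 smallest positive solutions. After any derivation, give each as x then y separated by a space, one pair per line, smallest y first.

11 2
241 44

√30 = [5; 2,10, …], period ℓ=2 (even) → k=1
i=0: a=5 ⇒ p=5, q=1
i=1: a=2 ⇒ p=11, q=2
→ (11, 2).  Check: 11²=121, 30·2²=120, difference 1.
(x_2, y_2) = (11·11 + 30·2·2, 11·2 + 2·11) = (241, 44)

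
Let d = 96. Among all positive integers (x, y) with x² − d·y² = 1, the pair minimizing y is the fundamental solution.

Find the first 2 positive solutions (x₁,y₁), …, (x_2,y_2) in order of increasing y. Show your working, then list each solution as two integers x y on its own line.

√96 = [9; 1,3,1,18, …], period ℓ=4 (even) → k=3
a_0=9:  p_0=9·1+0=9,  q_0=9·0+1=1
a_1=1:  p_1=1·9+1=10,  q_1=1·1+0=1
a_2=3:  p_2=3·10+9=39,  q_2=3·1+1=4
a_3=1:  p_3=1·39+10=49,  q_3=1·4+1=5
(x₁, y₁) = (49, 5);  49² − 96·5² = 1 ✓
k=2:  x_2 = 49·49+96·5·5 = 4801,  y_2 = 49·5+5·49 = 490

49 5
4801 490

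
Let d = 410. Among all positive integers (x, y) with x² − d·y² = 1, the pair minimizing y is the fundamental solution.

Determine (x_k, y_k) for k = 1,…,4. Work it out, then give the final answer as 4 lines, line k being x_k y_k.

d=410: √d = [20; 4,40] (ℓ=2, even), read p_1/q_1
k=0  a_k=20  p_k/q_k = 20/1
k=1  a_k=4  p_k/q_k = 81/4
fundamental: x₁=81, y₁=4  (since 6561 − 410·16 = 1)
(81+4√410)^2 = 13121 + 648√410
(81+4√410)^3 = 2125521 + 104972√410
(81+4√410)^4 = 344321281 + 17004816√410

81 4
13121 648
2125521 104972
344321281 17004816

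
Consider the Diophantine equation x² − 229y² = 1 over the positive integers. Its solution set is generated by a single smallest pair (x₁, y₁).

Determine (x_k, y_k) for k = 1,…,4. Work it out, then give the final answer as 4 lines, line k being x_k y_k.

√229 = [15; 7,1,1,7,30, …], period ℓ=5 (odd) → k=9
a_0=15:  p_0=15·1+0=15,  q_0=15·0+1=1
…
a_3=1:  p_3=1·121+106=227,  q_3=1·8+7=15
…
a_5=30:  p_5=30·1710+227=51527,  q_5=30·113+15=3405
…
a_8=1:  p_8=1·413926+362399=776325,  q_8=1·27353+23948=51301
a_9=7:  p_9=7·776325+413926=5848201,  q_9=7·51301+27353=386460
fundamental: x₁=5848201, y₁=386460  (since 34201454936401 − 229·149351331600 = 1)
(5848201+386460√229)^2 = 68402909872801 + 4520191516920√229
(5848201+386460√229)^3 = 800067931842043513801 + 52869977098885735380√229
(5848201+386460√229)^4 = 9357916158133073035999171201 + 618388505879356792878585840√229

5848201 386460
68402909872801 4520191516920
800067931842043513801 52869977098885735380
9357916158133073035999171201 618388505879356792878585840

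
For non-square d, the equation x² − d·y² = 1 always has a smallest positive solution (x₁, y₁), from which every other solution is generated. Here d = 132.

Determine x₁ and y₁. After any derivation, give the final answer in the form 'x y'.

23 2

[11; 2,22] for √132; ℓ=2 ⇒ convergent index 1
i=0: a=11 ⇒ p=11, q=1
i=1: a=2 ⇒ p=23, q=2
→ (23, 2).  Check: 23²=529, 132·2²=528, difference 1.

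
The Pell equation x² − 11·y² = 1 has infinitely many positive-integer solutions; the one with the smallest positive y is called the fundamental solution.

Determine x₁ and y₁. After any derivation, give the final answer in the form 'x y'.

√11 → a₀=3, period (3,6); ℓ=2 even so k=1
a_0=3:  p_0=3·1+0=3,  q_0=3·0+1=1
a_1=3:  p_1=3·3+1=10,  q_1=3·1+0=3
fundamental: x₁=10, y₁=3  (since 100 − 11·9 = 1)

10 3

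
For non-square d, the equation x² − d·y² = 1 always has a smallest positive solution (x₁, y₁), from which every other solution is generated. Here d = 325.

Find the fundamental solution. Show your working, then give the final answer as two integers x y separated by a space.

649 36

[18; 36] for √325; ℓ=1 ⇒ convergent index 1
a_0=18:  p_0=18·1+0=18,  q_0=18·0+1=1
a_1=36:  p_1=36·18+1=649,  q_1=36·1+0=36
(x₁, y₁) = (649, 36);  649² − 325·36² = 1 ✓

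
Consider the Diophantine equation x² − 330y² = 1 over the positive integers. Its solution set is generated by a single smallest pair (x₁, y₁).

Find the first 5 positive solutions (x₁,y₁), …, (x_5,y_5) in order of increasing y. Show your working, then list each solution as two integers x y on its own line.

109 6
23761 1308
5179789 285138
1129170241 62158776
246153932749 13550328030

d=330: √d = [18; 6,36] (ℓ=2, even), read p_1/q_1
a_0=18:  p_0=18·1+0=18,  q_0=18·0+1=1
a_1=6:  p_1=6·18+1=109,  q_1=6·1+0=6
(x₁, y₁) = (109, 6);  109² − 330·6² = 1 ✓
(109+6√330)^2 = 23761 + 1308√330
(109+6√330)^3 = 5179789 + 285138√330
(109+6√330)^4 = 1129170241 + 62158776√330
(109+6√330)^5 = 246153932749 + 13550328030√330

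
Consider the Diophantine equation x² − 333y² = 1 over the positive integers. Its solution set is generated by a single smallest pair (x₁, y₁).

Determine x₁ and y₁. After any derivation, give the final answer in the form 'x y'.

73 4

[18; 4,36] for √333; ℓ=2 ⇒ convergent index 1
a_0=18:  p_0=18·1+0=18,  q_0=18·0+1=1
a_1=4:  p_1=4·18+1=73,  q_1=4·1+0=4
→ (73, 4).  Check: 73²=5329, 333·4²=5328, difference 1.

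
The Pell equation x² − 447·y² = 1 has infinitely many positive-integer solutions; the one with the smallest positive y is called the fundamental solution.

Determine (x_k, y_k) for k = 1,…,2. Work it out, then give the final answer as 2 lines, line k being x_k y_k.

148 7
43807 2072

√447 → a₀=21, period (7,42); ℓ=2 even so k=1
k=0  a_k=21  p_k/q_k = 21/1
k=1  a_k=7  p_k/q_k = 148/7
(x₁, y₁) = (148, 7);  148² − 447·7² = 1 ✓
k=2:  x_2 = 148·148+447·7·7 = 43807,  y_2 = 148·7+7·148 = 2072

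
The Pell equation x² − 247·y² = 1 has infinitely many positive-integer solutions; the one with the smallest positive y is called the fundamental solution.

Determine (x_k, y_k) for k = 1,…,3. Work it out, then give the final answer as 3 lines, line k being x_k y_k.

85292 5427
14549450527 925759368
2481903468612476 157919736025485

√247 = [15; 1,2,1,1,9,1,9,1,1,2,1,30, …], period ℓ=12 (even) → k=11
i=0: a=15 ⇒ p=15, q=1
i=1: a=1 ⇒ p=16, q=1
i=2: a=2 ⇒ p=47, q=3
…
i=10: a=2 ⇒ p=61089, q=3887
i=11: a=1 ⇒ p=85292, q=5427
→ (85292, 5427).  Check: 85292²=7274725264, 247·5427²=7274725263, difference 1.
(85292+5427√247)^2 = 14549450527 + 925759368√247
(85292+5427√247)^3 = 2481903468612476 + 157919736025485√247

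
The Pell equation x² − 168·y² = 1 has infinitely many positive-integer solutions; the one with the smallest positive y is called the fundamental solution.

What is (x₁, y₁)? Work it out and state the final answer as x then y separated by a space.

13 1

√168 = [12; 1,24, …], period ℓ=2 (even) → k=1
a_0=12:  p_0=12·1+0=12,  q_0=12·0+1=1
a_1=1:  p_1=1·12+1=13,  q_1=1·1+0=1
(x₁, y₁) = (13, 1);  13² − 168·1² = 1 ✓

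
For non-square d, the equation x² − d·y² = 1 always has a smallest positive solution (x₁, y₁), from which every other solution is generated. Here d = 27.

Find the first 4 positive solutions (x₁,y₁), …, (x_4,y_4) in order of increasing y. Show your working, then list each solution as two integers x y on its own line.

√27 → a₀=5, period (5,10); ℓ=2 even so k=1
step 0: (5, 1)  from 5·(1,0) + (0,1)
step 1: (26, 5)  from 5·(5,1) + (1,0)
fundamental: x₁=26, y₁=5  (since 676 − 27·25 = 1)
(x_2, y_2) = (26·26 + 27·5·5, 26·5 + 5·26) = (1351, 260)
(x_3, y_3) = (26·1351 + 27·5·260, 26·260 + 5·1351) = (70226, 13515)
(x_4, y_4) = (26·70226 + 27·5·13515, 26·13515 + 5·70226) = (3650401, 702520)

26 5
1351 260
70226 13515
3650401 702520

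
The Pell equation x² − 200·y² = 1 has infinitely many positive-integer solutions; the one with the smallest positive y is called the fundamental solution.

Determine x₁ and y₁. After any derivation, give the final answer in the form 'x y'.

99 7

[14; 7,28] for √200; ℓ=2 ⇒ convergent index 1
k=0  a_k=14  p_k/q_k = 14/1
k=1  a_k=7  p_k/q_k = 99/7
fundamental: x₁=99, y₁=7  (since 9801 − 200·49 = 1)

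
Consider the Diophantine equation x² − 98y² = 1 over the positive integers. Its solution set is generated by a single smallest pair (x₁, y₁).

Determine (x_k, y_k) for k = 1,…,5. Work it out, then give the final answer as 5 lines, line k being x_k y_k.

d=98: √d = [9; 1,8,1,18] (ℓ=4, even), read p_3/q_3
k=0  a_k=9  p_k/q_k = 9/1
k=1  a_k=1  p_k/q_k = 10/1
k=2  a_k=8  p_k/q_k = 89/9
k=3  a_k=1  p_k/q_k = 99/10
fundamental: x₁=99, y₁=10  (since 9801 − 98·100 = 1)
(x_2, y_2) = (99·99 + 98·10·10, 99·10 + 10·99) = (19601, 1980)
(x_3, y_3) = (99·19601 + 98·10·1980, 99·1980 + 10·19601) = (3880899, 392030)
(x_4, y_4) = (99·3880899 + 98·10·392030, 99·392030 + 10·3880899) = (768398401, 77619960)
(x_5, y_5) = (99·768398401 + 98·10·77619960, 99·77619960 + 10·768398401) = (152139002499, 15368360050)

99 10
19601 1980
3880899 392030
768398401 77619960
152139002499 15368360050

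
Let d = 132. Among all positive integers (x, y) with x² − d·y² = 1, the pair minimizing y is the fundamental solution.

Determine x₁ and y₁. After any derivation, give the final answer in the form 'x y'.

d=132: √d = [11; 2,22] (ℓ=2, even), read p_1/q_1
i=0: a=11 ⇒ p=11, q=1
i=1: a=2 ⇒ p=23, q=2
(x₁, y₁) = (23, 2);  23² − 132·2² = 1 ✓

23 2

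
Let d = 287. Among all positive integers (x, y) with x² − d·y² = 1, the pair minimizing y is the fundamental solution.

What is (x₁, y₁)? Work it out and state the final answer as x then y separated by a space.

288 17

[16; 1,15,1,32] for √287; ℓ=4 ⇒ convergent index 3
i=0: a=16 ⇒ p=16, q=1
i=1: a=1 ⇒ p=17, q=1
i=2: a=15 ⇒ p=271, q=16
i=3: a=1 ⇒ p=288, q=17
fundamental: x₁=288, y₁=17  (since 82944 − 287·289 = 1)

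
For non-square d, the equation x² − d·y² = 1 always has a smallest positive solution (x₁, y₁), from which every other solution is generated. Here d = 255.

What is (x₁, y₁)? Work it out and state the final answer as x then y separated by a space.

16 1

d=255: √d = [15; 1,30] (ℓ=2, even), read p_1/q_1
i=0: a=15 ⇒ p=15, q=1
i=1: a=1 ⇒ p=16, q=1
fundamental: x₁=16, y₁=1  (since 256 − 255·1 = 1)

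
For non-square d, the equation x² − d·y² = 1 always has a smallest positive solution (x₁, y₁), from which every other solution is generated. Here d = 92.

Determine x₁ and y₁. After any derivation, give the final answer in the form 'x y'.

[9; 1,1,2,4,2,1,1,18] for √92; ℓ=8 ⇒ convergent index 7
k=0  a_k=9  p_k/q_k = 9/1
k=1  a_k=1  p_k/q_k = 10/1
…
k=3  a_k=2  p_k/q_k = 48/5
…
k=5  a_k=2  p_k/q_k = 470/49
k=6  a_k=1  p_k/q_k = 681/71
k=7  a_k=1  p_k/q_k = 1151/120
→ (1151, 120).  Check: 1151²=1324801, 92·120²=1324800, difference 1.

1151 120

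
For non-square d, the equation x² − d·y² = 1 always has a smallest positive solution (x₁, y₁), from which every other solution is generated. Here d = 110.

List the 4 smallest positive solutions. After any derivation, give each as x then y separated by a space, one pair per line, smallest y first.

√110 = [10; 2,20, …], period ℓ=2 (even) → k=1
step 0: (10, 1)  from 10·(1,0) + (0,1)
step 1: (21, 2)  from 2·(10,1) + (1,0)
fundamental: x₁=21, y₁=2  (since 441 − 110·4 = 1)
(x_2, y_2) = (21·21 + 110·2·2, 21·2 + 2·21) = (881, 84)
(x_3, y_3) = (21·881 + 110·2·84, 21·84 + 2·881) = (36981, 3526)
(x_4, y_4) = (21·36981 + 110·2·3526, 21·3526 + 2·36981) = (1552321, 148008)

21 2
881 84
36981 3526
1552321 148008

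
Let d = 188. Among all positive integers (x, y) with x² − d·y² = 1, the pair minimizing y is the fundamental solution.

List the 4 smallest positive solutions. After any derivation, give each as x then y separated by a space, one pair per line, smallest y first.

[13; 1,2,2,6,2,2,1,26] for √188; ℓ=8 ⇒ convergent index 7
i=0: a=13 ⇒ p=13, q=1
…
i=3: a=2 ⇒ p=96, q=7
…
i=5: a=2 ⇒ p=1330, q=97
i=6: a=2 ⇒ p=3277, q=239
i=7: a=1 ⇒ p=4607, q=336
(x₁, y₁) = (4607, 336);  4607² − 188·336² = 1 ✓
n=2: (4607,336)∘(4607,336) = (4607·4607+188·336·336, 4607·336+336·4607) = (42448897,3095904)
n=3: (42448897,3095904)∘(4607,336) = (4607·42448897+188·336·3095904, 4607·3095904+336·42448897) = (391124132351,28525659120)
n=4: (391124132351,28525659120)∘(4607,336) = (4607·391124132351+188·336·28525659120, 4607·28525659120+336·391124132351) = (3603817713033217,262835420035776)

4607 336
42448897 3095904
391124132351 28525659120
3603817713033217 262835420035776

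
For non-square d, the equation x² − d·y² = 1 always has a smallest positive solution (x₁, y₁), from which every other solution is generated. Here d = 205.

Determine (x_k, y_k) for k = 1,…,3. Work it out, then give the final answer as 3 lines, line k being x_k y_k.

39689 2772
3150433441 220035816
250075105640009 17466002999676

d=205: √d = [14; 3,6,1,4,1,6,3,28] (ℓ=8, even), read p_7/q_7
i=0: a=14 ⇒ p=14, q=1
i=1: a=3 ⇒ p=43, q=3
i=2: a=6 ⇒ p=272, q=19
i=3: a=1 ⇒ p=315, q=22
…
i=6: a=6 ⇒ p=12614, q=881
i=7: a=3 ⇒ p=39689, q=2772
(x₁, y₁) = (39689, 2772);  39689² − 205·2772² = 1 ✓
n=2: (39689,2772)∘(39689,2772) = (39689·39689+205·2772·2772, 39689·2772+2772·39689) = (3150433441,220035816)
n=3: (3150433441,220035816)∘(39689,2772) = (39689·3150433441+205·2772·220035816, 39689·220035816+2772·3150433441) = (250075105640009,17466002999676)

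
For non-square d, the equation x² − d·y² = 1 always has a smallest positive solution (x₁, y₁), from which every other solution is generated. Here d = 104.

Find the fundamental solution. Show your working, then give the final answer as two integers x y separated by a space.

51 5

[10; 5,20] for √104; ℓ=2 ⇒ convergent index 1
a_0=10:  p_0=10·1+0=10,  q_0=10·0+1=1
a_1=5:  p_1=5·10+1=51,  q_1=5·1+0=5
→ (51, 5).  Check: 51²=2601, 104·5²=2600, difference 1.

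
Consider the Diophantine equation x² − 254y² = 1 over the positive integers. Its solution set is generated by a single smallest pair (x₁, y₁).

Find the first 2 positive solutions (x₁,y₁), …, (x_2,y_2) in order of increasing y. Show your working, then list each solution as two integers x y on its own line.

255 16
130049 8160

√254 = [15; 1,14,1,30, …], period ℓ=4 (even) → k=3
step 0: (15, 1)  from 15·(1,0) + (0,1)
step 1: (16, 1)  from 1·(15,1) + (1,0)
step 2: (239, 15)  from 14·(16,1) + (15,1)
step 3: (255, 16)  from 1·(239,15) + (16,1)
→ (255, 16).  Check: 255²=65025, 254·16²=65024, difference 1.
(255+16√254)^2 = 130049 + 8160√254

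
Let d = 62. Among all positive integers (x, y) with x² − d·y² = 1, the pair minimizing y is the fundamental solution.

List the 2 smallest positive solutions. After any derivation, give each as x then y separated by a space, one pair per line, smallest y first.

63 8
7937 1008

√62 → a₀=7, period (1,6,1,14); ℓ=4 even so k=3
step 0: (7, 1)  from 7·(1,0) + (0,1)
…
step 2: (55, 7)  from 6·(8,1) + (7,1)
step 3: (63, 8)  from 1·(55,7) + (8,1)
fundamental: x₁=63, y₁=8  (since 3969 − 62·64 = 1)
(63+8√62)^2 = 7937 + 1008√62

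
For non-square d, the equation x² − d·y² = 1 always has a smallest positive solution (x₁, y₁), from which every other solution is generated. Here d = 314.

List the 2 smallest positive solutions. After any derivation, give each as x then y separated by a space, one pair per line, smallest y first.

392499 22150
308110930001 17387705700

√314 = [17; 1,2,1,1,2,1,34, …], period ℓ=7 (odd) → k=13
a_0=17:  p_0=17·1+0=17,  q_0=17·0+1=1
a_1=1:  p_1=1·17+1=18,  q_1=1·1+0=1
…
a_4=1:  p_4=1·71+53=124,  q_4=1·4+3=7
a_5=2:  p_5=2·124+71=319,  q_5=2·7+4=18
…
a_7=34:  p_7=34·443+319=15381,  q_7=34·25+18=868
a_8=1:  p_8=1·15381+443=15824,  q_8=1·868+25=893
a_9=2:  p_9=2·15824+15381=47029,  q_9=2·893+868=2654
a_10=1:  p_10=1·47029+15824=62853,  q_10=1·2654+893=3547
a_11=1:  p_11=1·62853+47029=109882,  q_11=1·3547+2654=6201
a_12=2:  p_12=2·109882+62853=282617,  q_12=2·6201+3547=15949
a_13=1:  p_13=1·282617+109882=392499,  q_13=1·15949+6201=22150
fundamental: x₁=392499, y₁=22150  (since 154055465001 − 314·490622500 = 1)
(392499+22150√314)^2 = 308110930001 + 17387705700√314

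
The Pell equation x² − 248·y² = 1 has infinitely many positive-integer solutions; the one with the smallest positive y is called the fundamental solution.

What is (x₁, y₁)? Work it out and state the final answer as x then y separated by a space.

63 4

d=248: √d = [15; 1,2,1,30] (ℓ=4, even), read p_3/q_3
step 0: (15, 1)  from 15·(1,0) + (0,1)
step 1: (16, 1)  from 1·(15,1) + (1,0)
step 2: (47, 3)  from 2·(16,1) + (15,1)
step 3: (63, 4)  from 1·(47,3) + (16,1)
→ (63, 4).  Check: 63²=3969, 248·4²=3968, difference 1.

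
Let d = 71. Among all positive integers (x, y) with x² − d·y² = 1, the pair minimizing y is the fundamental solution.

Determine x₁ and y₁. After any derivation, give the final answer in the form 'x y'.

3480 413

√71 = [8; 2,2,1,7,1,2,2,16, …], period ℓ=8 (even) → k=7
a_0=8:  p_0=8·1+0=8,  q_0=8·0+1=1
…
a_3=1:  p_3=1·42+17=59,  q_3=1·5+2=7
…
a_6=2:  p_6=2·514+455=1483,  q_6=2·61+54=176
a_7=2:  p_7=2·1483+514=3480,  q_7=2·176+61=413
→ (3480, 413).  Check: 3480²=12110400, 71·413²=12110399, difference 1.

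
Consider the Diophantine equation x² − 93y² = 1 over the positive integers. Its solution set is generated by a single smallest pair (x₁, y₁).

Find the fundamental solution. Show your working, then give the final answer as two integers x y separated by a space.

12151 1260

[9; 1,1,1,4,6,4,1,1,1,18] for √93; ℓ=10 ⇒ convergent index 9
step 0: (9, 1)  from 9·(1,0) + (0,1)
…
step 2: (19, 2)  from 1·(10,1) + (9,1)
step 3: (29, 3)  from 1·(19,2) + (10,1)
step 4: (135, 14)  from 4·(29,3) + (19,2)
…
step 7: (4330, 449)  from 1·(3491,362) + (839,87)
step 8: (7821, 811)  from 1·(4330,449) + (3491,362)
step 9: (12151, 1260)  from 1·(7821,811) + (4330,449)
→ (12151, 1260).  Check: 12151²=147646801, 93·1260²=147646800, difference 1.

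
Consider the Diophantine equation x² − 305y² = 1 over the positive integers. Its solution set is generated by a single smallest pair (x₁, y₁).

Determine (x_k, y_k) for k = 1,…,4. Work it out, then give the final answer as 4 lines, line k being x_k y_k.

[17; 2,6,2,34] for √305; ℓ=4 ⇒ convergent index 3
i=0: a=17 ⇒ p=17, q=1
i=1: a=2 ⇒ p=35, q=2
i=2: a=6 ⇒ p=227, q=13
i=3: a=2 ⇒ p=489, q=28
fundamental: x₁=489, y₁=28  (since 239121 − 305·784 = 1)
k=2:  x_2 = 489·489+305·28·28 = 478241,  y_2 = 489·28+28·489 = 27384
k=3:  x_3 = 489·478241+305·28·27384 = 467719209,  y_3 = 489·27384+28·478241 = 26781524
k=4:  x_4 = 489·467719209+305·28·26781524 = 457428908161,  y_4 = 489·26781524+28·467719209 = 26192303088

489 28
478241 27384
467719209 26781524
457428908161 26192303088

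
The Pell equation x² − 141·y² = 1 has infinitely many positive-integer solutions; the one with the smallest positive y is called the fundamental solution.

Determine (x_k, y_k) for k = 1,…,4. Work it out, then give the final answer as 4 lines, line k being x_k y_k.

√141 → a₀=11, period (1,6,1,22); ℓ=4 even so k=3
k=0  a_k=11  p_k/q_k = 11/1
…
k=2  a_k=6  p_k/q_k = 83/7
k=3  a_k=1  p_k/q_k = 95/8
fundamental: x₁=95, y₁=8  (since 9025 − 141·64 = 1)
k=2:  x_2 = 95·95+141·8·8 = 18049,  y_2 = 95·8+8·95 = 1520
k=3:  x_3 = 95·18049+141·8·1520 = 3429215,  y_3 = 95·1520+8·18049 = 288792
k=4:  x_4 = 95·3429215+141·8·288792 = 651532801,  y_4 = 95·288792+8·3429215 = 54868960

95 8
18049 1520
3429215 288792
651532801 54868960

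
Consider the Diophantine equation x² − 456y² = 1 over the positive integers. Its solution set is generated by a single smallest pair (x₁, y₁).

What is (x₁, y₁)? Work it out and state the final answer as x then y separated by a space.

[21; 2,1,4,1,2,42] for √456; ℓ=6 ⇒ convergent index 5
step 0: (21, 1)  from 21·(1,0) + (0,1)
step 1: (43, 2)  from 2·(21,1) + (1,0)
…
step 3: (299, 14)  from 4·(64,3) + (43,2)
step 4: (363, 17)  from 1·(299,14) + (64,3)
step 5: (1025, 48)  from 2·(363,17) + (299,14)
fundamental: x₁=1025, y₁=48  (since 1050625 − 456·2304 = 1)

1025 48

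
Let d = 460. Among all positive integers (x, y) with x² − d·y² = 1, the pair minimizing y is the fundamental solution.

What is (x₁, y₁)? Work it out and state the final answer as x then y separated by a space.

√460 → a₀=21, period (2,4,3,1,2,10,2,1,3,4,2,42); ℓ=12 even so k=11
i=0: a=21 ⇒ p=21, q=1
…
i=2: a=4 ⇒ p=193, q=9
i=3: a=3 ⇒ p=622, q=29
i=4: a=1 ⇒ p=815, q=38
…
i=7: a=2 ⇒ p=48922, q=2281
…
i=10: a=4 ⇒ p=1135029, q=52921
i=11: a=2 ⇒ p=2535751, q=118230
(x₁, y₁) = (2535751, 118230);  2535751² − 460·118230² = 1 ✓

2535751 118230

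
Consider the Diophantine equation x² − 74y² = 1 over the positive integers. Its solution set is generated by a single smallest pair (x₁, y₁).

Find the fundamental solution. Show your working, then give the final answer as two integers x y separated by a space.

3699 430

[8; 1,1,1,1,16] for √74; ℓ=5 ⇒ convergent index 9
step 0: (8, 1)  from 8·(1,0) + (0,1)
…
step 6: (757, 88)  from 1·(714,83) + (43,5)
…
step 8: (2228, 259)  from 1·(1471,171) + (757,88)
step 9: (3699, 430)  from 1·(2228,259) + (1471,171)
→ (3699, 430).  Check: 3699²=13682601, 74·430²=13682600, difference 1.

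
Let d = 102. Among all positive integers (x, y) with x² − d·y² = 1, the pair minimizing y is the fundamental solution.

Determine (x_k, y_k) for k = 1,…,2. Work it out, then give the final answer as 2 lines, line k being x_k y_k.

√102 → a₀=10, period (10,20); ℓ=2 even so k=1
step 0: (10, 1)  from 10·(1,0) + (0,1)
step 1: (101, 10)  from 10·(10,1) + (1,0)
→ (101, 10).  Check: 101²=10201, 102·10²=10200, difference 1.
n=2: (101,10)∘(101,10) = (101·101+102·10·10, 101·10+10·101) = (20401,2020)

101 10
20401 2020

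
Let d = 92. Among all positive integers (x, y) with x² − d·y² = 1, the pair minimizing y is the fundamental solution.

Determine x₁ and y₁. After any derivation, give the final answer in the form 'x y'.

1151 120

√92 = [9; 1,1,2,4,2,1,1,18, …], period ℓ=8 (even) → k=7
step 0: (9, 1)  from 9·(1,0) + (0,1)
…
step 2: (19, 2)  from 1·(10,1) + (9,1)
step 3: (48, 5)  from 2·(19,2) + (10,1)
step 4: (211, 22)  from 4·(48,5) + (19,2)
step 5: (470, 49)  from 2·(211,22) + (48,5)
step 6: (681, 71)  from 1·(470,49) + (211,22)
step 7: (1151, 120)  from 1·(681,71) + (470,49)
fundamental: x₁=1151, y₁=120  (since 1324801 − 92·14400 = 1)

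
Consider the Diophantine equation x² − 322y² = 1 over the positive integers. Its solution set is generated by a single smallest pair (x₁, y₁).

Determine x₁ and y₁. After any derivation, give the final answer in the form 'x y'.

[17; 1,16,1,34] for √322; ℓ=4 ⇒ convergent index 3
step 0: (17, 1)  from 17·(1,0) + (0,1)
step 1: (18, 1)  from 1·(17,1) + (1,0)
step 2: (305, 17)  from 16·(18,1) + (17,1)
step 3: (323, 18)  from 1·(305,17) + (18,1)
fundamental: x₁=323, y₁=18  (since 104329 − 322·324 = 1)

323 18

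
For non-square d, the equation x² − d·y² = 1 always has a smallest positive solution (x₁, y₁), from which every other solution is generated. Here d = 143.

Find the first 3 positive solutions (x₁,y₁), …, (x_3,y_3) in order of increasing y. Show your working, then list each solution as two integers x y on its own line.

[11; 1,22] for √143; ℓ=2 ⇒ convergent index 1
a_0=11:  p_0=11·1+0=11,  q_0=11·0+1=1
a_1=1:  p_1=1·11+1=12,  q_1=1·1+0=1
fundamental: x₁=12, y₁=1  (since 144 − 143·1 = 1)
(12+1√143)^2 = 287 + 24√143
(12+1√143)^3 = 6876 + 575√143

12 1
287 24
6876 575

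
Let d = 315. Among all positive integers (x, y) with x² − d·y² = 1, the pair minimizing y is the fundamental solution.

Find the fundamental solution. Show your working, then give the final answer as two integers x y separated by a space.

71 4

√315 = [17; 1,2,1,34, …], period ℓ=4 (even) → k=3
i=0: a=17 ⇒ p=17, q=1
…
i=2: a=2 ⇒ p=53, q=3
i=3: a=1 ⇒ p=71, q=4
fundamental: x₁=71, y₁=4  (since 5041 − 315·16 = 1)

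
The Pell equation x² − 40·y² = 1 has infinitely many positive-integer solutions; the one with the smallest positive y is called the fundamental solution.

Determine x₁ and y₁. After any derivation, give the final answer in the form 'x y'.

19 3

√40 → a₀=6, period (3,12); ℓ=2 even so k=1
step 0: (6, 1)  from 6·(1,0) + (0,1)
step 1: (19, 3)  from 3·(6,1) + (1,0)
→ (19, 3).  Check: 19²=361, 40·3²=360, difference 1.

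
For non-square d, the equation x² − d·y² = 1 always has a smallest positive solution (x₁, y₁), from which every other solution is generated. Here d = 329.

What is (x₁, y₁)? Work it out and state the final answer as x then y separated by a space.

2376415 131016

[18; 7,4,2,1,1,4,1,1,2,4,7,36] for √329; ℓ=12 ⇒ convergent index 11
k=0  a_k=18  p_k/q_k = 18/1
k=1  a_k=7  p_k/q_k = 127/7
k=2  a_k=4  p_k/q_k = 526/29
k=3  a_k=2  p_k/q_k = 1179/65
…
k=8  a_k=1  p_k/q_k = 29366/1619
k=9  a_k=2  p_k/q_k = 74857/4127
k=10  a_k=4  p_k/q_k = 328794/18127
k=11  a_k=7  p_k/q_k = 2376415/131016
(x₁, y₁) = (2376415, 131016);  2376415² − 329·131016² = 1 ✓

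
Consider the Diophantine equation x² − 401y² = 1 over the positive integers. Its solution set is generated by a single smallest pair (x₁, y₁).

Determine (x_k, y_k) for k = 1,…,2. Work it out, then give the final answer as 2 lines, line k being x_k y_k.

801 40
1283201 64080

√401 = [20; 40, …], period ℓ=1 (odd) → k=1
step 0: (20, 1)  from 20·(1,0) + (0,1)
step 1: (801, 40)  from 40·(20,1) + (1,0)
fundamental: x₁=801, y₁=40  (since 641601 − 401·1600 = 1)
n=2: (801,40)∘(801,40) = (801·801+401·40·40, 801·40+40·801) = (1283201,64080)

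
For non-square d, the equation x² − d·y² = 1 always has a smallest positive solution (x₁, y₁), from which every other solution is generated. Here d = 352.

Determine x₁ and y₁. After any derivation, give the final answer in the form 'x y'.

77617 4137

d=352: √d = [18; 1,3,5,9,5,3,1,36] (ℓ=8, even), read p_7/q_7
step 0: (18, 1)  from 18·(1,0) + (0,1)
…
step 3: (394, 21)  from 5·(75,4) + (19,1)
…
step 6: (59118, 3151)  from 3·(18499,986) + (3621,193)
step 7: (77617, 4137)  from 1·(59118,3151) + (18499,986)
(x₁, y₁) = (77617, 4137);  77617² − 352·4137² = 1 ✓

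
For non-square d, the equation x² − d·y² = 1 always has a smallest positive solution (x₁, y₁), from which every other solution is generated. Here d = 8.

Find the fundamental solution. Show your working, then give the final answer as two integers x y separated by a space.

d=8: √d = [2; 1,4] (ℓ=2, even), read p_1/q_1
k=0  a_k=2  p_k/q_k = 2/1
k=1  a_k=1  p_k/q_k = 3/1
→ (3, 1).  Check: 3²=9, 8·1²=8, difference 1.

3 1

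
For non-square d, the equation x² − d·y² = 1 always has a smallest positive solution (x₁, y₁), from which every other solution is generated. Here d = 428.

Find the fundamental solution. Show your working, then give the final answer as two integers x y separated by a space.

d=428: √d = [20; 1,2,4,1,5,10,5,1,4,2,1,40] (ℓ=12, even), read p_11/q_11
a_0=20:  p_0=20·1+0=20,  q_0=20·0+1=1
…
a_4=1:  p_4=1·269+62=331,  q_4=1·13+3=16
a_5=5:  p_5=5·331+269=1924,  q_5=5·16+13=93
a_6=10:  p_6=10·1924+331=19571,  q_6=10·93+16=946
a_7=5:  p_7=5·19571+1924=99779,  q_7=5·946+93=4823
…
a_10=2:  p_10=2·577179+119350=1273708,  q_10=2·27899+5769=61567
a_11=1:  p_11=1·1273708+577179=1850887,  q_11=1·61567+27899=89466
(x₁, y₁) = (1850887, 89466);  1850887² − 428·89466² = 1 ✓

1850887 89466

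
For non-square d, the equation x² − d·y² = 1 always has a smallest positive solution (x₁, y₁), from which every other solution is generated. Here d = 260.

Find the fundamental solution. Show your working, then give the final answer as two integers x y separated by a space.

129 8

[16; 8,32] for √260; ℓ=2 ⇒ convergent index 1
i=0: a=16 ⇒ p=16, q=1
i=1: a=8 ⇒ p=129, q=8
(x₁, y₁) = (129, 8);  129² − 260·8² = 1 ✓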